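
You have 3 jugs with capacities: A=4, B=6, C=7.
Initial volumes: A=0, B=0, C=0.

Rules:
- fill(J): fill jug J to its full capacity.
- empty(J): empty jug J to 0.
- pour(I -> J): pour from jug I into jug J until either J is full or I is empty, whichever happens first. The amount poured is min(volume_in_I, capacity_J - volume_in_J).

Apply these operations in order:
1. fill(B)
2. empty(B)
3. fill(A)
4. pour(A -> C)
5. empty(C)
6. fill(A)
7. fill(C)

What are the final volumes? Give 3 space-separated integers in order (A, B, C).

Answer: 4 0 7

Derivation:
Step 1: fill(B) -> (A=0 B=6 C=0)
Step 2: empty(B) -> (A=0 B=0 C=0)
Step 3: fill(A) -> (A=4 B=0 C=0)
Step 4: pour(A -> C) -> (A=0 B=0 C=4)
Step 5: empty(C) -> (A=0 B=0 C=0)
Step 6: fill(A) -> (A=4 B=0 C=0)
Step 7: fill(C) -> (A=4 B=0 C=7)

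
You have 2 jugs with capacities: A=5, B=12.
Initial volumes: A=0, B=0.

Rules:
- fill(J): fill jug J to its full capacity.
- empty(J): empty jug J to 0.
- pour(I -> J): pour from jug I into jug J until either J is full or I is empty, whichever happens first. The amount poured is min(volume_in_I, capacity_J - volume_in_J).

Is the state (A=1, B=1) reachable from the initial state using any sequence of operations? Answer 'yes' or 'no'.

Answer: no

Derivation:
BFS explored all 34 reachable states.
Reachable set includes: (0,0), (0,1), (0,2), (0,3), (0,4), (0,5), (0,6), (0,7), (0,8), (0,9), (0,10), (0,11) ...
Target (A=1, B=1) not in reachable set → no.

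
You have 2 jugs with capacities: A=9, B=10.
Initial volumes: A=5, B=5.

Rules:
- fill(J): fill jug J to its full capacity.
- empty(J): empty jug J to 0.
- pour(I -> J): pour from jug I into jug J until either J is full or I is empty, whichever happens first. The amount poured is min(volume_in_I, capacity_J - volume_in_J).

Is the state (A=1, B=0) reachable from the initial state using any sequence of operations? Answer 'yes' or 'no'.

BFS from (A=5, B=5):
  1. pour(B -> A) -> (A=9 B=1)
  2. empty(A) -> (A=0 B=1)
  3. pour(B -> A) -> (A=1 B=0)
Target reached → yes.

Answer: yes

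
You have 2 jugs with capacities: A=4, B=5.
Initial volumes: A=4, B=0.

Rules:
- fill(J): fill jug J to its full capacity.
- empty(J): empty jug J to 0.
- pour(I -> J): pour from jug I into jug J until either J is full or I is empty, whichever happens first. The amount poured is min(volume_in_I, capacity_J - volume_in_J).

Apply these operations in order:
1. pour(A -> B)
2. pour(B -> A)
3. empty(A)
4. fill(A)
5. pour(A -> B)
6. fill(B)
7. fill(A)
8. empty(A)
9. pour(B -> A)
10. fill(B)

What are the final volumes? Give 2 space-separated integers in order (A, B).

Step 1: pour(A -> B) -> (A=0 B=4)
Step 2: pour(B -> A) -> (A=4 B=0)
Step 3: empty(A) -> (A=0 B=0)
Step 4: fill(A) -> (A=4 B=0)
Step 5: pour(A -> B) -> (A=0 B=4)
Step 6: fill(B) -> (A=0 B=5)
Step 7: fill(A) -> (A=4 B=5)
Step 8: empty(A) -> (A=0 B=5)
Step 9: pour(B -> A) -> (A=4 B=1)
Step 10: fill(B) -> (A=4 B=5)

Answer: 4 5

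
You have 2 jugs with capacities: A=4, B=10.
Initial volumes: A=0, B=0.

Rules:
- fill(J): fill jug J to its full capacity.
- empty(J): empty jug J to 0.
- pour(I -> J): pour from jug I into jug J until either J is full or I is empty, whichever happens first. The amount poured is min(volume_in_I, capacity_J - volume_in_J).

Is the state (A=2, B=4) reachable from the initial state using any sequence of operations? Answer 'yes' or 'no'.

BFS explored all 14 reachable states.
Reachable set includes: (0,0), (0,2), (0,4), (0,6), (0,8), (0,10), (2,0), (2,10), (4,0), (4,2), (4,4), (4,6) ...
Target (A=2, B=4) not in reachable set → no.

Answer: no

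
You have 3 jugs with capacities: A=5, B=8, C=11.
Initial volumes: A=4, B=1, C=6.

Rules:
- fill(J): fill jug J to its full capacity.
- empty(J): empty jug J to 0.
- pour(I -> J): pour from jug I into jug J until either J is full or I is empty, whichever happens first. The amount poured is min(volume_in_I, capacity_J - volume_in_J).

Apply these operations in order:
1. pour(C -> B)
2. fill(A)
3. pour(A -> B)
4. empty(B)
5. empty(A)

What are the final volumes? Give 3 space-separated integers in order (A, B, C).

Step 1: pour(C -> B) -> (A=4 B=7 C=0)
Step 2: fill(A) -> (A=5 B=7 C=0)
Step 3: pour(A -> B) -> (A=4 B=8 C=0)
Step 4: empty(B) -> (A=4 B=0 C=0)
Step 5: empty(A) -> (A=0 B=0 C=0)

Answer: 0 0 0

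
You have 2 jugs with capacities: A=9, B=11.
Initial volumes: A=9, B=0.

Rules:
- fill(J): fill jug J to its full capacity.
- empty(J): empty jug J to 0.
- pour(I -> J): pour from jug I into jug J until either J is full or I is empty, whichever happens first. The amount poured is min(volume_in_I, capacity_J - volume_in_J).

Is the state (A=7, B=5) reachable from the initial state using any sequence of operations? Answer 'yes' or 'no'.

BFS explored all 40 reachable states.
Reachable set includes: (0,0), (0,1), (0,2), (0,3), (0,4), (0,5), (0,6), (0,7), (0,8), (0,9), (0,10), (0,11) ...
Target (A=7, B=5) not in reachable set → no.

Answer: no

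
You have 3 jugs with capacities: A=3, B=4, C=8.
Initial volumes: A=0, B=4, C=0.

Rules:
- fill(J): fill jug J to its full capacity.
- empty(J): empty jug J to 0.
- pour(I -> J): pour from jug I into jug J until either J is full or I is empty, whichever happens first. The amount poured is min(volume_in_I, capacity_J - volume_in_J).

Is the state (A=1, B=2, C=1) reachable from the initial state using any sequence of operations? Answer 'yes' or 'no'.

Answer: no

Derivation:
BFS explored all 138 reachable states.
Reachable set includes: (0,0,0), (0,0,1), (0,0,2), (0,0,3), (0,0,4), (0,0,5), (0,0,6), (0,0,7), (0,0,8), (0,1,0), (0,1,1), (0,1,2) ...
Target (A=1, B=2, C=1) not in reachable set → no.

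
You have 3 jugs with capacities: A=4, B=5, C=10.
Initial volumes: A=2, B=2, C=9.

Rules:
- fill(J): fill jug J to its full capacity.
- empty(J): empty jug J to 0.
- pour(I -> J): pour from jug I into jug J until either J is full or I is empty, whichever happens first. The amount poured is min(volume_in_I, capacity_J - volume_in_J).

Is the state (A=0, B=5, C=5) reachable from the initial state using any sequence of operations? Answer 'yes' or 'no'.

Answer: yes

Derivation:
BFS from (A=2, B=2, C=9):
  1. empty(A) -> (A=0 B=2 C=9)
  2. fill(B) -> (A=0 B=5 C=9)
  3. pour(C -> A) -> (A=4 B=5 C=5)
  4. empty(A) -> (A=0 B=5 C=5)
Target reached → yes.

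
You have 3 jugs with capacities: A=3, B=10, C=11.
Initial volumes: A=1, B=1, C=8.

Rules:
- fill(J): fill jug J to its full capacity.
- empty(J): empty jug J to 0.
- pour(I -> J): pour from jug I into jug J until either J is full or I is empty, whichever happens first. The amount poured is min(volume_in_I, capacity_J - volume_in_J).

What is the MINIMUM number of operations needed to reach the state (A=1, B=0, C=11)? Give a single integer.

Answer: 2

Derivation:
BFS from (A=1, B=1, C=8). One shortest path:
  1. empty(B) -> (A=1 B=0 C=8)
  2. fill(C) -> (A=1 B=0 C=11)
Reached target in 2 moves.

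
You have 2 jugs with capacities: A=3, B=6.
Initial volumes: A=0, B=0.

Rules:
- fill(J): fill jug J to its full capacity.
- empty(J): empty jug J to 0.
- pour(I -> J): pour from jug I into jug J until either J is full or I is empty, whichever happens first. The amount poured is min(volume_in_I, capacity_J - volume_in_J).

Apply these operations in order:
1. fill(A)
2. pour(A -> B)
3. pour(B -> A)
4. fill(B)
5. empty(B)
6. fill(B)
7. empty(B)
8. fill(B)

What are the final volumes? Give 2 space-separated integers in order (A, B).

Answer: 3 6

Derivation:
Step 1: fill(A) -> (A=3 B=0)
Step 2: pour(A -> B) -> (A=0 B=3)
Step 3: pour(B -> A) -> (A=3 B=0)
Step 4: fill(B) -> (A=3 B=6)
Step 5: empty(B) -> (A=3 B=0)
Step 6: fill(B) -> (A=3 B=6)
Step 7: empty(B) -> (A=3 B=0)
Step 8: fill(B) -> (A=3 B=6)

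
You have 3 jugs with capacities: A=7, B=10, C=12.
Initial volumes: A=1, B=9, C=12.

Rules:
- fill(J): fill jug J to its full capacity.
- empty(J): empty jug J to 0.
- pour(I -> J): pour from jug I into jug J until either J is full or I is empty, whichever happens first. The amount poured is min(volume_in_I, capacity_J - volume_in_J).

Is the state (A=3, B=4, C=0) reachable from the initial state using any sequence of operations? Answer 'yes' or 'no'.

BFS from (A=1, B=9, C=12):
  1. empty(A) -> (A=0 B=9 C=12)
  2. pour(B -> A) -> (A=7 B=2 C=12)
  3. empty(A) -> (A=0 B=2 C=12)
  4. pour(C -> B) -> (A=0 B=10 C=4)
  5. pour(B -> A) -> (A=7 B=3 C=4)
  6. empty(A) -> (A=0 B=3 C=4)
  7. pour(B -> A) -> (A=3 B=0 C=4)
  8. pour(C -> B) -> (A=3 B=4 C=0)
Target reached → yes.

Answer: yes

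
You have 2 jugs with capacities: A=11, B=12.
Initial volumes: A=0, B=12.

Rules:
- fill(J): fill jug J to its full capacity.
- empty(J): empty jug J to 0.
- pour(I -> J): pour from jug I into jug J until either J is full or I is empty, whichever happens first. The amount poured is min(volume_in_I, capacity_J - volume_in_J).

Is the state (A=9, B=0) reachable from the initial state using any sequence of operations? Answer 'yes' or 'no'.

Answer: yes

Derivation:
BFS from (A=0, B=12):
  1. fill(A) -> (A=11 B=12)
  2. empty(B) -> (A=11 B=0)
  3. pour(A -> B) -> (A=0 B=11)
  4. fill(A) -> (A=11 B=11)
  5. pour(A -> B) -> (A=10 B=12)
  6. empty(B) -> (A=10 B=0)
  7. pour(A -> B) -> (A=0 B=10)
  8. fill(A) -> (A=11 B=10)
  9. pour(A -> B) -> (A=9 B=12)
  10. empty(B) -> (A=9 B=0)
Target reached → yes.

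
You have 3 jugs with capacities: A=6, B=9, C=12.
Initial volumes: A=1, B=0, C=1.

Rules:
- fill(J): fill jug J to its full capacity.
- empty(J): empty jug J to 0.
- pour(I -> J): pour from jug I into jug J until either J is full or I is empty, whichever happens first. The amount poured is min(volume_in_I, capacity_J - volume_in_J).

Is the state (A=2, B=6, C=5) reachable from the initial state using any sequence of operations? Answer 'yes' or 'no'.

BFS explored all 314 reachable states.
Reachable set includes: (0,0,0), (0,0,1), (0,0,2), (0,0,3), (0,0,4), (0,0,5), (0,0,6), (0,0,7), (0,0,8), (0,0,9), (0,0,10), (0,0,11) ...
Target (A=2, B=6, C=5) not in reachable set → no.

Answer: no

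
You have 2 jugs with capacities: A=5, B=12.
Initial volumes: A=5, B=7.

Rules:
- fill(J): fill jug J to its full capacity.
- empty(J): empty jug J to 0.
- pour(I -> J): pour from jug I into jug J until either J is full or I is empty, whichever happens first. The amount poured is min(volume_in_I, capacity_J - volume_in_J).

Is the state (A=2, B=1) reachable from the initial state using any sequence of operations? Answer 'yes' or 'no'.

Answer: no

Derivation:
BFS explored all 34 reachable states.
Reachable set includes: (0,0), (0,1), (0,2), (0,3), (0,4), (0,5), (0,6), (0,7), (0,8), (0,9), (0,10), (0,11) ...
Target (A=2, B=1) not in reachable set → no.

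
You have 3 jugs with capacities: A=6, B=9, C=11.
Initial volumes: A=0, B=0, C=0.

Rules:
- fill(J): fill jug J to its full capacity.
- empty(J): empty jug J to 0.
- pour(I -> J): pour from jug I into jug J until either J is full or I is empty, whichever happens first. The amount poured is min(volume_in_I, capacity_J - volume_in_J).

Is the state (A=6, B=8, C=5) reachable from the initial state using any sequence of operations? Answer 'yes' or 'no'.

BFS from (A=0, B=0, C=0):
  1. fill(A) -> (A=6 B=0 C=0)
  2. fill(C) -> (A=6 B=0 C=11)
  3. pour(A -> B) -> (A=0 B=6 C=11)
  4. pour(C -> B) -> (A=0 B=9 C=8)
  5. empty(B) -> (A=0 B=0 C=8)
  6. pour(C -> B) -> (A=0 B=8 C=0)
  7. fill(C) -> (A=0 B=8 C=11)
  8. pour(C -> A) -> (A=6 B=8 C=5)
Target reached → yes.

Answer: yes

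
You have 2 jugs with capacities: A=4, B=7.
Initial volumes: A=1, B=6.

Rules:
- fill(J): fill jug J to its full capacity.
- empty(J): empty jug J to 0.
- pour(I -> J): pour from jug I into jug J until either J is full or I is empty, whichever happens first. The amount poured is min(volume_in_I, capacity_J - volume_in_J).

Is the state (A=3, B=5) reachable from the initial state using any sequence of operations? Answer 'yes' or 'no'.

Answer: no

Derivation:
BFS explored all 23 reachable states.
Reachable set includes: (0,0), (0,1), (0,2), (0,3), (0,4), (0,5), (0,6), (0,7), (1,0), (1,6), (1,7), (2,0) ...
Target (A=3, B=5) not in reachable set → no.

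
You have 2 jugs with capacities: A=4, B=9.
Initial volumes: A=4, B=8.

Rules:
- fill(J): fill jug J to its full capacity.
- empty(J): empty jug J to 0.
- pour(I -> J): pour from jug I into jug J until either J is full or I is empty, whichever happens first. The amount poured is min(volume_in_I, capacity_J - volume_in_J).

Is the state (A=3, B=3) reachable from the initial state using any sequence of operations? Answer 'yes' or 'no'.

Answer: no

Derivation:
BFS explored all 26 reachable states.
Reachable set includes: (0,0), (0,1), (0,2), (0,3), (0,4), (0,5), (0,6), (0,7), (0,8), (0,9), (1,0), (1,9) ...
Target (A=3, B=3) not in reachable set → no.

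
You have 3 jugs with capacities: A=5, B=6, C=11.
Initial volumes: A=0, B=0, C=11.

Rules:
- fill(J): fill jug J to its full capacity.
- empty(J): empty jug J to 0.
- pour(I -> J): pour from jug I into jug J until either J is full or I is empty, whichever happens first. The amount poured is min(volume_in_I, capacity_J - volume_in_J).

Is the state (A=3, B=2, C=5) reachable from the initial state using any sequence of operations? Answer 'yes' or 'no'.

BFS explored all 304 reachable states.
Reachable set includes: (0,0,0), (0,0,1), (0,0,2), (0,0,3), (0,0,4), (0,0,5), (0,0,6), (0,0,7), (0,0,8), (0,0,9), (0,0,10), (0,0,11) ...
Target (A=3, B=2, C=5) not in reachable set → no.

Answer: no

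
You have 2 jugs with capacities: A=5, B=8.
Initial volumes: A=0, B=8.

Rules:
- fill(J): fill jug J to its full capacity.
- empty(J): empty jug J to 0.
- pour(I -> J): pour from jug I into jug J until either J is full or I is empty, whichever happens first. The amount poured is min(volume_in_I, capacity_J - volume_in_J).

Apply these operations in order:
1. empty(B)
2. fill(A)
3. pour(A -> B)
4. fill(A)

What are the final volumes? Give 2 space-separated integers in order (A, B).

Answer: 5 5

Derivation:
Step 1: empty(B) -> (A=0 B=0)
Step 2: fill(A) -> (A=5 B=0)
Step 3: pour(A -> B) -> (A=0 B=5)
Step 4: fill(A) -> (A=5 B=5)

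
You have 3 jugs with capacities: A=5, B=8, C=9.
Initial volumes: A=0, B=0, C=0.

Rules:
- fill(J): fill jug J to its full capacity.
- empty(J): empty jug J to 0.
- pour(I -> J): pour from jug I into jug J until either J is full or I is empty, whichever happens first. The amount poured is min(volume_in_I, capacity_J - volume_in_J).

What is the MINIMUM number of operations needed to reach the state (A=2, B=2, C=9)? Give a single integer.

BFS from (A=0, B=0, C=0). One shortest path:
  1. fill(A) -> (A=5 B=0 C=0)
  2. fill(B) -> (A=5 B=8 C=0)
  3. pour(B -> C) -> (A=5 B=0 C=8)
  4. pour(A -> B) -> (A=0 B=5 C=8)
  5. pour(C -> A) -> (A=5 B=5 C=3)
  6. pour(A -> B) -> (A=2 B=8 C=3)
  7. pour(B -> C) -> (A=2 B=2 C=9)
Reached target in 7 moves.

Answer: 7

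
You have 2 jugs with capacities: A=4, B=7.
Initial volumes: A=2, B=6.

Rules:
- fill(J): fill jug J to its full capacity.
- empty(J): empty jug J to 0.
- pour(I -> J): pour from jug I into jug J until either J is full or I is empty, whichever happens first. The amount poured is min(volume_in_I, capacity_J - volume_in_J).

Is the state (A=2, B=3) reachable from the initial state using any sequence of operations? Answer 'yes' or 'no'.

Answer: no

Derivation:
BFS explored all 23 reachable states.
Reachable set includes: (0,0), (0,1), (0,2), (0,3), (0,4), (0,5), (0,6), (0,7), (1,0), (1,7), (2,0), (2,6) ...
Target (A=2, B=3) not in reachable set → no.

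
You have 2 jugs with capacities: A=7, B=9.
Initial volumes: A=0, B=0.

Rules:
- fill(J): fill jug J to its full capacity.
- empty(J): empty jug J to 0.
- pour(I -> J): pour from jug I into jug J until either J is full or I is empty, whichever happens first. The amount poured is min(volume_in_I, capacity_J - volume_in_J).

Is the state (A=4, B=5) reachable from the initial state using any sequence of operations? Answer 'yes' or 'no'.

BFS explored all 32 reachable states.
Reachable set includes: (0,0), (0,1), (0,2), (0,3), (0,4), (0,5), (0,6), (0,7), (0,8), (0,9), (1,0), (1,9) ...
Target (A=4, B=5) not in reachable set → no.

Answer: no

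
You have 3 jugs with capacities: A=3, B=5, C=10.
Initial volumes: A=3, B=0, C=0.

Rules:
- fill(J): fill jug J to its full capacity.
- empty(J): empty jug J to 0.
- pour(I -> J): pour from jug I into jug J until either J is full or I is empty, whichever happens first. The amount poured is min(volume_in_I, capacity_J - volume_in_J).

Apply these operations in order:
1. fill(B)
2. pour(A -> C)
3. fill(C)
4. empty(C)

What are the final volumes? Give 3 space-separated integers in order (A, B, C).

Answer: 0 5 0

Derivation:
Step 1: fill(B) -> (A=3 B=5 C=0)
Step 2: pour(A -> C) -> (A=0 B=5 C=3)
Step 3: fill(C) -> (A=0 B=5 C=10)
Step 4: empty(C) -> (A=0 B=5 C=0)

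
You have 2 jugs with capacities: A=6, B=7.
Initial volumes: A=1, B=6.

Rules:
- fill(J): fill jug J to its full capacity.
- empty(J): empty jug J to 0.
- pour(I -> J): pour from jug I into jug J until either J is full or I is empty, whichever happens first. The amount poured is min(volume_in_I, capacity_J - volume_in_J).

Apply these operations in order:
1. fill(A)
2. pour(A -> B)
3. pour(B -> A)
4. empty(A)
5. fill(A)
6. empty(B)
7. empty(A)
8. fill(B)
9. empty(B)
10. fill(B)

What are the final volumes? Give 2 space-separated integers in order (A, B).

Step 1: fill(A) -> (A=6 B=6)
Step 2: pour(A -> B) -> (A=5 B=7)
Step 3: pour(B -> A) -> (A=6 B=6)
Step 4: empty(A) -> (A=0 B=6)
Step 5: fill(A) -> (A=6 B=6)
Step 6: empty(B) -> (A=6 B=0)
Step 7: empty(A) -> (A=0 B=0)
Step 8: fill(B) -> (A=0 B=7)
Step 9: empty(B) -> (A=0 B=0)
Step 10: fill(B) -> (A=0 B=7)

Answer: 0 7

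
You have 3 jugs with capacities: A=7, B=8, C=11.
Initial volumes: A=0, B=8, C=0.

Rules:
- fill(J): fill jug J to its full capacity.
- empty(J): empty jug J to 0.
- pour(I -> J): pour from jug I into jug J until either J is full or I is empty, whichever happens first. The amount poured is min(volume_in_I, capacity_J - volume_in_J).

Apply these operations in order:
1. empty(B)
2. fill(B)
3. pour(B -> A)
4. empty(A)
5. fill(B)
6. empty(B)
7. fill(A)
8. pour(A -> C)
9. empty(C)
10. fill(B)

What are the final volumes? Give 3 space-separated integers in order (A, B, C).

Step 1: empty(B) -> (A=0 B=0 C=0)
Step 2: fill(B) -> (A=0 B=8 C=0)
Step 3: pour(B -> A) -> (A=7 B=1 C=0)
Step 4: empty(A) -> (A=0 B=1 C=0)
Step 5: fill(B) -> (A=0 B=8 C=0)
Step 6: empty(B) -> (A=0 B=0 C=0)
Step 7: fill(A) -> (A=7 B=0 C=0)
Step 8: pour(A -> C) -> (A=0 B=0 C=7)
Step 9: empty(C) -> (A=0 B=0 C=0)
Step 10: fill(B) -> (A=0 B=8 C=0)

Answer: 0 8 0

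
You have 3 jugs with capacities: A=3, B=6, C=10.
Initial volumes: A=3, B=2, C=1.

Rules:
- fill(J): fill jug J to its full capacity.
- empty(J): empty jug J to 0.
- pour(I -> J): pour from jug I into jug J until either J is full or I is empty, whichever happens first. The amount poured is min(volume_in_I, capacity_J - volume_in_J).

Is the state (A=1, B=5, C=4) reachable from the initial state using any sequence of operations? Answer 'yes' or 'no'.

BFS explored all 218 reachable states.
Reachable set includes: (0,0,0), (0,0,1), (0,0,2), (0,0,3), (0,0,4), (0,0,5), (0,0,6), (0,0,7), (0,0,8), (0,0,9), (0,0,10), (0,1,0) ...
Target (A=1, B=5, C=4) not in reachable set → no.

Answer: no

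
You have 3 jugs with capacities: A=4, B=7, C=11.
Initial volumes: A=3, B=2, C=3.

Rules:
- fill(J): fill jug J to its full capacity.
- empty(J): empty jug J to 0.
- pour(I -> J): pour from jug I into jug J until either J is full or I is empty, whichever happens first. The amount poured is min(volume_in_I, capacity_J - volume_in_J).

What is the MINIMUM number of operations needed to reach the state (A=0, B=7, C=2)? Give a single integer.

BFS from (A=3, B=2, C=3). One shortest path:
  1. fill(A) -> (A=4 B=2 C=3)
  2. pour(A -> B) -> (A=0 B=6 C=3)
  3. pour(C -> B) -> (A=0 B=7 C=2)
Reached target in 3 moves.

Answer: 3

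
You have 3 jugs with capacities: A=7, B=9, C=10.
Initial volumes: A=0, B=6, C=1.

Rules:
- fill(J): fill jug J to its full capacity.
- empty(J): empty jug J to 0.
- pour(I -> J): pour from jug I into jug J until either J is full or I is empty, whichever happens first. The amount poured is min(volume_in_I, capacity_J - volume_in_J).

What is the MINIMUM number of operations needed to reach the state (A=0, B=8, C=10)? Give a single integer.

Answer: 5

Derivation:
BFS from (A=0, B=6, C=1). One shortest path:
  1. fill(A) -> (A=7 B=6 C=1)
  2. empty(B) -> (A=7 B=0 C=1)
  3. pour(A -> B) -> (A=0 B=7 C=1)
  4. pour(C -> B) -> (A=0 B=8 C=0)
  5. fill(C) -> (A=0 B=8 C=10)
Reached target in 5 moves.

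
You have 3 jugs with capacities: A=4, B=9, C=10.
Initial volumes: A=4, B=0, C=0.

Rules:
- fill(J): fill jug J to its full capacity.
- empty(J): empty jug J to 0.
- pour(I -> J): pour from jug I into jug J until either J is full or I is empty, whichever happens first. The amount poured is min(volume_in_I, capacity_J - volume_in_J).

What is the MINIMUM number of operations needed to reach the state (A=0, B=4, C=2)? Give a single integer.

Answer: 6

Derivation:
BFS from (A=4, B=0, C=0). One shortest path:
  1. empty(A) -> (A=0 B=0 C=0)
  2. fill(C) -> (A=0 B=0 C=10)
  3. pour(C -> A) -> (A=4 B=0 C=6)
  4. empty(A) -> (A=0 B=0 C=6)
  5. pour(C -> A) -> (A=4 B=0 C=2)
  6. pour(A -> B) -> (A=0 B=4 C=2)
Reached target in 6 moves.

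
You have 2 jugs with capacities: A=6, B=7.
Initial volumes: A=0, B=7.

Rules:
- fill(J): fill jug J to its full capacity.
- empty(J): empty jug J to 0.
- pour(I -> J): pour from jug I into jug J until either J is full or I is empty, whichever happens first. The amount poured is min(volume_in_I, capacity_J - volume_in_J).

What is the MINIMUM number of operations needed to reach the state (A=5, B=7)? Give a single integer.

BFS from (A=0, B=7). One shortest path:
  1. fill(A) -> (A=6 B=7)
  2. empty(B) -> (A=6 B=0)
  3. pour(A -> B) -> (A=0 B=6)
  4. fill(A) -> (A=6 B=6)
  5. pour(A -> B) -> (A=5 B=7)
Reached target in 5 moves.

Answer: 5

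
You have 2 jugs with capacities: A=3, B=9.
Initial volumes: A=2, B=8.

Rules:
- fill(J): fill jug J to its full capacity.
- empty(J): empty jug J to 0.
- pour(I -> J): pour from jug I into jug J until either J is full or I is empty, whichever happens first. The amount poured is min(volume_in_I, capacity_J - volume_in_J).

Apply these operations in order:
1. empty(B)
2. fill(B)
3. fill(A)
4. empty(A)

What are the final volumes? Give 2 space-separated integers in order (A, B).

Answer: 0 9

Derivation:
Step 1: empty(B) -> (A=2 B=0)
Step 2: fill(B) -> (A=2 B=9)
Step 3: fill(A) -> (A=3 B=9)
Step 4: empty(A) -> (A=0 B=9)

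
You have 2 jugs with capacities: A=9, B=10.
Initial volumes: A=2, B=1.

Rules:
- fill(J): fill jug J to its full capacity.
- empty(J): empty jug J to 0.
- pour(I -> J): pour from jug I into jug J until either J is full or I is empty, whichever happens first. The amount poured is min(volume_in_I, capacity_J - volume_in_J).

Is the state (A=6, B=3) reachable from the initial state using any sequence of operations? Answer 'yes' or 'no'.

Answer: no

Derivation:
BFS explored all 39 reachable states.
Reachable set includes: (0,0), (0,1), (0,2), (0,3), (0,4), (0,5), (0,6), (0,7), (0,8), (0,9), (0,10), (1,0) ...
Target (A=6, B=3) not in reachable set → no.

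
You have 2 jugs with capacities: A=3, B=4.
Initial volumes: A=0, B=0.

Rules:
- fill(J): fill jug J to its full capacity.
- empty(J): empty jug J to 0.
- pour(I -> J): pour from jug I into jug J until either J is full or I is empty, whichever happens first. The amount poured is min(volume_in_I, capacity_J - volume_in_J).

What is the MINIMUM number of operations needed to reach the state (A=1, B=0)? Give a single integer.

Answer: 4

Derivation:
BFS from (A=0, B=0). One shortest path:
  1. fill(B) -> (A=0 B=4)
  2. pour(B -> A) -> (A=3 B=1)
  3. empty(A) -> (A=0 B=1)
  4. pour(B -> A) -> (A=1 B=0)
Reached target in 4 moves.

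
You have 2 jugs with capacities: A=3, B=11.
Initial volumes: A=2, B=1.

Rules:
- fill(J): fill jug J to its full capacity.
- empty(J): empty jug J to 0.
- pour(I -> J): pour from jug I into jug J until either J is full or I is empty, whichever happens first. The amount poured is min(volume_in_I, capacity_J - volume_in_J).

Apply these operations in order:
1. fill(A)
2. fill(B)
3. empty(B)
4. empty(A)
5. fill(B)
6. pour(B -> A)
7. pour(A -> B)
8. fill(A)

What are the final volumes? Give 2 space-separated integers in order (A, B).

Step 1: fill(A) -> (A=3 B=1)
Step 2: fill(B) -> (A=3 B=11)
Step 3: empty(B) -> (A=3 B=0)
Step 4: empty(A) -> (A=0 B=0)
Step 5: fill(B) -> (A=0 B=11)
Step 6: pour(B -> A) -> (A=3 B=8)
Step 7: pour(A -> B) -> (A=0 B=11)
Step 8: fill(A) -> (A=3 B=11)

Answer: 3 11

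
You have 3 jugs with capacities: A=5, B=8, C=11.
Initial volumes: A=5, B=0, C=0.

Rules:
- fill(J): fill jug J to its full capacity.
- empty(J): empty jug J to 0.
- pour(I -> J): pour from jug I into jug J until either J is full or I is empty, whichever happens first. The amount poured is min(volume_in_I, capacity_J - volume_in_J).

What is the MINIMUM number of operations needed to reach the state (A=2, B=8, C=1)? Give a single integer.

Answer: 6

Derivation:
BFS from (A=5, B=0, C=0). One shortest path:
  1. empty(A) -> (A=0 B=0 C=0)
  2. fill(C) -> (A=0 B=0 C=11)
  3. pour(C -> A) -> (A=5 B=0 C=6)
  4. pour(A -> B) -> (A=0 B=5 C=6)
  5. pour(C -> A) -> (A=5 B=5 C=1)
  6. pour(A -> B) -> (A=2 B=8 C=1)
Reached target in 6 moves.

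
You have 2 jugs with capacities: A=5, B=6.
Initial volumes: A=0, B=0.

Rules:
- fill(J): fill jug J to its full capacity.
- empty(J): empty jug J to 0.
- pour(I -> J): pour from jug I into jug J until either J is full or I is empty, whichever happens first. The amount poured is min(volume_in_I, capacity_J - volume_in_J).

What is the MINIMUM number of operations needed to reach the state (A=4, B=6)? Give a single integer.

BFS from (A=0, B=0). One shortest path:
  1. fill(A) -> (A=5 B=0)
  2. pour(A -> B) -> (A=0 B=5)
  3. fill(A) -> (A=5 B=5)
  4. pour(A -> B) -> (A=4 B=6)
Reached target in 4 moves.

Answer: 4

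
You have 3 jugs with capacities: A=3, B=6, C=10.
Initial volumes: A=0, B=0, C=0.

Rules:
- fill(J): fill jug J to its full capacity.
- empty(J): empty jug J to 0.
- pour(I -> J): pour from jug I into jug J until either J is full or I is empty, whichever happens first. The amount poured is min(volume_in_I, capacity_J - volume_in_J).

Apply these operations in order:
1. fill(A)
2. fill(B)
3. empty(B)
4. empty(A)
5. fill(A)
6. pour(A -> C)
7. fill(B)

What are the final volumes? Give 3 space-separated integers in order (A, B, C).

Answer: 0 6 3

Derivation:
Step 1: fill(A) -> (A=3 B=0 C=0)
Step 2: fill(B) -> (A=3 B=6 C=0)
Step 3: empty(B) -> (A=3 B=0 C=0)
Step 4: empty(A) -> (A=0 B=0 C=0)
Step 5: fill(A) -> (A=3 B=0 C=0)
Step 6: pour(A -> C) -> (A=0 B=0 C=3)
Step 7: fill(B) -> (A=0 B=6 C=3)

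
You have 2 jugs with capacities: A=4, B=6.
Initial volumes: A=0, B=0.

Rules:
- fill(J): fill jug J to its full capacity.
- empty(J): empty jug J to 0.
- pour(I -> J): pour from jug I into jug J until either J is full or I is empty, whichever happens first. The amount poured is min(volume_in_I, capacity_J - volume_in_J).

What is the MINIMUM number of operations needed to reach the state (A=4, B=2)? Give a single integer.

BFS from (A=0, B=0). One shortest path:
  1. fill(B) -> (A=0 B=6)
  2. pour(B -> A) -> (A=4 B=2)
Reached target in 2 moves.

Answer: 2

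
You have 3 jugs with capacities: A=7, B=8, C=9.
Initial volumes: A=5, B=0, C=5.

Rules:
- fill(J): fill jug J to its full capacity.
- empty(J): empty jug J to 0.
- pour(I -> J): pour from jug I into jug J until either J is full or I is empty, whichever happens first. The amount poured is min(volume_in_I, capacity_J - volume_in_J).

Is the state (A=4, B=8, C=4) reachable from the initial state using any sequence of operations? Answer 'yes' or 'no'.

Answer: yes

Derivation:
BFS from (A=5, B=0, C=5):
  1. fill(B) -> (A=5 B=8 C=5)
  2. pour(B -> C) -> (A=5 B=4 C=9)
  3. empty(C) -> (A=5 B=4 C=0)
  4. pour(B -> C) -> (A=5 B=0 C=4)
  5. pour(A -> B) -> (A=0 B=5 C=4)
  6. fill(A) -> (A=7 B=5 C=4)
  7. pour(A -> B) -> (A=4 B=8 C=4)
Target reached → yes.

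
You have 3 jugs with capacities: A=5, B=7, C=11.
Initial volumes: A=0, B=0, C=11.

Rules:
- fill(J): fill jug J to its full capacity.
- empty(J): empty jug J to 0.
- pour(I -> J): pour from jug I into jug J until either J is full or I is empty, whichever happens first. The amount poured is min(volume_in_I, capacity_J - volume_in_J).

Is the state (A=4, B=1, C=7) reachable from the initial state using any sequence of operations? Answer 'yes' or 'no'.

Answer: no

Derivation:
BFS explored all 336 reachable states.
Reachable set includes: (0,0,0), (0,0,1), (0,0,2), (0,0,3), (0,0,4), (0,0,5), (0,0,6), (0,0,7), (0,0,8), (0,0,9), (0,0,10), (0,0,11) ...
Target (A=4, B=1, C=7) not in reachable set → no.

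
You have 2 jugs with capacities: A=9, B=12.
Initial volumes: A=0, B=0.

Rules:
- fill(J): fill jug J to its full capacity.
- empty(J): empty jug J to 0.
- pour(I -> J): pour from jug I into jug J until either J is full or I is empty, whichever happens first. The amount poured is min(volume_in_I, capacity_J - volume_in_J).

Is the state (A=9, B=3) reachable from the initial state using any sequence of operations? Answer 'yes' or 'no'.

BFS from (A=0, B=0):
  1. fill(B) -> (A=0 B=12)
  2. pour(B -> A) -> (A=9 B=3)
Target reached → yes.

Answer: yes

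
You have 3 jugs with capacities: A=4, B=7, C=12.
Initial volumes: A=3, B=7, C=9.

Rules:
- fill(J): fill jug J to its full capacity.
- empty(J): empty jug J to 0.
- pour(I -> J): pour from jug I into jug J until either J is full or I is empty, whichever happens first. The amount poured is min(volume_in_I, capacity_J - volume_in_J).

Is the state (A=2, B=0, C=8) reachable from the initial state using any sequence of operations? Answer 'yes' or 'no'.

BFS from (A=3, B=7, C=9):
  1. empty(C) -> (A=3 B=7 C=0)
  2. pour(B -> A) -> (A=4 B=6 C=0)
  3. pour(A -> C) -> (A=0 B=6 C=4)
  4. pour(B -> A) -> (A=4 B=2 C=4)
  5. pour(A -> C) -> (A=0 B=2 C=8)
  6. pour(B -> A) -> (A=2 B=0 C=8)
Target reached → yes.

Answer: yes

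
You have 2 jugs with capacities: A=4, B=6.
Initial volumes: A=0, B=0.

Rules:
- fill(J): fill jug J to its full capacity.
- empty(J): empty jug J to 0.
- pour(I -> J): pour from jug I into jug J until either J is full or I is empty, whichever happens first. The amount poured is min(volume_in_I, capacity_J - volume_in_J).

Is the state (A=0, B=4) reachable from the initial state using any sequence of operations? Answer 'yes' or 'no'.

Answer: yes

Derivation:
BFS from (A=0, B=0):
  1. fill(A) -> (A=4 B=0)
  2. pour(A -> B) -> (A=0 B=4)
Target reached → yes.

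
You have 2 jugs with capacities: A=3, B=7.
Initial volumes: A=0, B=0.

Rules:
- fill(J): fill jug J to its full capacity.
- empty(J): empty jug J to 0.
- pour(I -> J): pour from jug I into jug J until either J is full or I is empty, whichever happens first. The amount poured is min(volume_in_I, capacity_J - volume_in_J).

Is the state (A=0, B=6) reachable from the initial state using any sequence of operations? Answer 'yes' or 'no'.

BFS from (A=0, B=0):
  1. fill(A) -> (A=3 B=0)
  2. pour(A -> B) -> (A=0 B=3)
  3. fill(A) -> (A=3 B=3)
  4. pour(A -> B) -> (A=0 B=6)
Target reached → yes.

Answer: yes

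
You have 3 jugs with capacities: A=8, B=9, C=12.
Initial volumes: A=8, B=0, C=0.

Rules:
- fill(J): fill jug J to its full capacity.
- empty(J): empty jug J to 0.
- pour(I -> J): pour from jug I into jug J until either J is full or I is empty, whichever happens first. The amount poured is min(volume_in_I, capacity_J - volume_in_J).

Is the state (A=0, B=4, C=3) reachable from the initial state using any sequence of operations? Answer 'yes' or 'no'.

BFS from (A=8, B=0, C=0):
  1. pour(A -> C) -> (A=0 B=0 C=8)
  2. fill(A) -> (A=8 B=0 C=8)
  3. pour(A -> C) -> (A=4 B=0 C=12)
  4. pour(C -> B) -> (A=4 B=9 C=3)
  5. empty(B) -> (A=4 B=0 C=3)
  6. pour(A -> B) -> (A=0 B=4 C=3)
Target reached → yes.

Answer: yes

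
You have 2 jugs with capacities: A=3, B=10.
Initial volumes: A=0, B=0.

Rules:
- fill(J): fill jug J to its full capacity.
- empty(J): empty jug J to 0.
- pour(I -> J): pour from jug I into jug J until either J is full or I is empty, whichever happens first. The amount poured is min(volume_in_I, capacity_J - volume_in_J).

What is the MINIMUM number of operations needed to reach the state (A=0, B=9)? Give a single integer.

BFS from (A=0, B=0). One shortest path:
  1. fill(A) -> (A=3 B=0)
  2. pour(A -> B) -> (A=0 B=3)
  3. fill(A) -> (A=3 B=3)
  4. pour(A -> B) -> (A=0 B=6)
  5. fill(A) -> (A=3 B=6)
  6. pour(A -> B) -> (A=0 B=9)
Reached target in 6 moves.

Answer: 6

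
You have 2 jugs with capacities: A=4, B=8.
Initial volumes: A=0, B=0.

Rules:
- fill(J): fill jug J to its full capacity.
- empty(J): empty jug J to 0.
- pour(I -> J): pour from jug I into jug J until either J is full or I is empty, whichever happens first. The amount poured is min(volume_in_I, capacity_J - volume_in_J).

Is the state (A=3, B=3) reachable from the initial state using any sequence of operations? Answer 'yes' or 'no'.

BFS explored all 6 reachable states.
Reachable set includes: (0,0), (0,4), (0,8), (4,0), (4,4), (4,8)
Target (A=3, B=3) not in reachable set → no.

Answer: no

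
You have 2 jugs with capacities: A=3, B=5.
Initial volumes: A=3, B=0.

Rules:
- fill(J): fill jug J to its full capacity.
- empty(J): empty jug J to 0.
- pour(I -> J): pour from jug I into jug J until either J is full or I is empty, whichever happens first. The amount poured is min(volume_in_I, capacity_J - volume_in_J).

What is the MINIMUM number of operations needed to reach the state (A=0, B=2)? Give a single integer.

Answer: 4

Derivation:
BFS from (A=3, B=0). One shortest path:
  1. empty(A) -> (A=0 B=0)
  2. fill(B) -> (A=0 B=5)
  3. pour(B -> A) -> (A=3 B=2)
  4. empty(A) -> (A=0 B=2)
Reached target in 4 moves.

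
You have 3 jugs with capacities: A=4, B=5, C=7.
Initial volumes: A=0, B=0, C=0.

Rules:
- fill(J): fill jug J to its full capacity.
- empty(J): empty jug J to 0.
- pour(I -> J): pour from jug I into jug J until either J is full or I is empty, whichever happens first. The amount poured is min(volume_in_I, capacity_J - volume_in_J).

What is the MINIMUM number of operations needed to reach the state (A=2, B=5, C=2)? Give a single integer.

Answer: 5

Derivation:
BFS from (A=0, B=0, C=0). One shortest path:
  1. fill(A) -> (A=4 B=0 C=0)
  2. fill(B) -> (A=4 B=5 C=0)
  3. pour(B -> C) -> (A=4 B=0 C=5)
  4. pour(A -> C) -> (A=2 B=0 C=7)
  5. pour(C -> B) -> (A=2 B=5 C=2)
Reached target in 5 moves.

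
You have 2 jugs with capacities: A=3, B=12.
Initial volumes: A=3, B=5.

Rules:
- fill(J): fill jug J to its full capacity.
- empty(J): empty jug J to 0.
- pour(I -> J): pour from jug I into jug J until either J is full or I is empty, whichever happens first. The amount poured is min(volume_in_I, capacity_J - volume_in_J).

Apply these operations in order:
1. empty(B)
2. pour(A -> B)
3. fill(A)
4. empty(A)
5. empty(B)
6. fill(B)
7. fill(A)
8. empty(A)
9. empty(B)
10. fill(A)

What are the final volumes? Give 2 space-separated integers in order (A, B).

Answer: 3 0

Derivation:
Step 1: empty(B) -> (A=3 B=0)
Step 2: pour(A -> B) -> (A=0 B=3)
Step 3: fill(A) -> (A=3 B=3)
Step 4: empty(A) -> (A=0 B=3)
Step 5: empty(B) -> (A=0 B=0)
Step 6: fill(B) -> (A=0 B=12)
Step 7: fill(A) -> (A=3 B=12)
Step 8: empty(A) -> (A=0 B=12)
Step 9: empty(B) -> (A=0 B=0)
Step 10: fill(A) -> (A=3 B=0)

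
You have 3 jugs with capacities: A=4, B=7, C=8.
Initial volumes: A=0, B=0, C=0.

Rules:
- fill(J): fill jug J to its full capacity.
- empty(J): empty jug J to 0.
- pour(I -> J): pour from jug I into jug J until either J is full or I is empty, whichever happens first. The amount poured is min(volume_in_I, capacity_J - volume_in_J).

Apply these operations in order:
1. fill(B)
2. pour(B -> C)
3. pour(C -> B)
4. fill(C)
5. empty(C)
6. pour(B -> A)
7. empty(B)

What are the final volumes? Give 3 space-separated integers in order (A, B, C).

Step 1: fill(B) -> (A=0 B=7 C=0)
Step 2: pour(B -> C) -> (A=0 B=0 C=7)
Step 3: pour(C -> B) -> (A=0 B=7 C=0)
Step 4: fill(C) -> (A=0 B=7 C=8)
Step 5: empty(C) -> (A=0 B=7 C=0)
Step 6: pour(B -> A) -> (A=4 B=3 C=0)
Step 7: empty(B) -> (A=4 B=0 C=0)

Answer: 4 0 0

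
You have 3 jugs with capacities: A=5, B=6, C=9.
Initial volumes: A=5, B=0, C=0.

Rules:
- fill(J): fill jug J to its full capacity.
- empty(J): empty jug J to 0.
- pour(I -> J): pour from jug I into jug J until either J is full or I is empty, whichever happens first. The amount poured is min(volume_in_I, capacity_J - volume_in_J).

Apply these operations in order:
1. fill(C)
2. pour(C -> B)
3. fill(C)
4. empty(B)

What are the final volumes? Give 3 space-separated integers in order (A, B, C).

Step 1: fill(C) -> (A=5 B=0 C=9)
Step 2: pour(C -> B) -> (A=5 B=6 C=3)
Step 3: fill(C) -> (A=5 B=6 C=9)
Step 4: empty(B) -> (A=5 B=0 C=9)

Answer: 5 0 9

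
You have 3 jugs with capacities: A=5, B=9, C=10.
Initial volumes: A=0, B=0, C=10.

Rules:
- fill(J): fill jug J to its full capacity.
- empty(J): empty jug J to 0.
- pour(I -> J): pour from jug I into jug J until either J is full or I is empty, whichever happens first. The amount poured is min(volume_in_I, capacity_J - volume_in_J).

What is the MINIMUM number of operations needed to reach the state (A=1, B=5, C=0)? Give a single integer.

BFS from (A=0, B=0, C=10). One shortest path:
  1. fill(A) -> (A=5 B=0 C=10)
  2. pour(C -> B) -> (A=5 B=9 C=1)
  3. empty(B) -> (A=5 B=0 C=1)
  4. pour(A -> B) -> (A=0 B=5 C=1)
  5. pour(C -> A) -> (A=1 B=5 C=0)
Reached target in 5 moves.

Answer: 5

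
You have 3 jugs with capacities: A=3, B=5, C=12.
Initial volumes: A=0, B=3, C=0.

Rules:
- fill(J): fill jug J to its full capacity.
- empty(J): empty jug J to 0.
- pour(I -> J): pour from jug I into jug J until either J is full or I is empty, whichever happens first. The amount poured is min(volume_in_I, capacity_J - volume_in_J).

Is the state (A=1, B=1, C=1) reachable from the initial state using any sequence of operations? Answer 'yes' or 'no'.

Answer: no

Derivation:
BFS explored all 224 reachable states.
Reachable set includes: (0,0,0), (0,0,1), (0,0,2), (0,0,3), (0,0,4), (0,0,5), (0,0,6), (0,0,7), (0,0,8), (0,0,9), (0,0,10), (0,0,11) ...
Target (A=1, B=1, C=1) not in reachable set → no.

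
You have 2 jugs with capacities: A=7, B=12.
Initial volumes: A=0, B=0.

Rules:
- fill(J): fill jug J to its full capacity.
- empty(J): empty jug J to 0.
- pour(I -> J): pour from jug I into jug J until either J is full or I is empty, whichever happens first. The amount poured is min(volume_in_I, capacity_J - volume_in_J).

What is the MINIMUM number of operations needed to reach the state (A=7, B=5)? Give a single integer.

Answer: 2

Derivation:
BFS from (A=0, B=0). One shortest path:
  1. fill(B) -> (A=0 B=12)
  2. pour(B -> A) -> (A=7 B=5)
Reached target in 2 moves.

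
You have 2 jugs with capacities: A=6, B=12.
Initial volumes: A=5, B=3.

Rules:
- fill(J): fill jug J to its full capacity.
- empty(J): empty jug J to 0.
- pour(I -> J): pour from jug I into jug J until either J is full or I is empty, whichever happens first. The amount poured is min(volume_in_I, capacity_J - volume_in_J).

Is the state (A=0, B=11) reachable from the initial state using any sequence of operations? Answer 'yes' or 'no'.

Answer: yes

Derivation:
BFS from (A=5, B=3):
  1. fill(B) -> (A=5 B=12)
  2. pour(B -> A) -> (A=6 B=11)
  3. empty(A) -> (A=0 B=11)
Target reached → yes.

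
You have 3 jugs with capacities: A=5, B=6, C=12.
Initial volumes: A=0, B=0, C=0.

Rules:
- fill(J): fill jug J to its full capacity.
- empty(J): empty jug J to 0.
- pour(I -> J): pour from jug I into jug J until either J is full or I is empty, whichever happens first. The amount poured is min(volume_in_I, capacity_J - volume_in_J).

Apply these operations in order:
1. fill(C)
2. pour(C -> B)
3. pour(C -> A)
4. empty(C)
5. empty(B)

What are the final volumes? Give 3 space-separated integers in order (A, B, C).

Answer: 5 0 0

Derivation:
Step 1: fill(C) -> (A=0 B=0 C=12)
Step 2: pour(C -> B) -> (A=0 B=6 C=6)
Step 3: pour(C -> A) -> (A=5 B=6 C=1)
Step 4: empty(C) -> (A=5 B=6 C=0)
Step 5: empty(B) -> (A=5 B=0 C=0)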